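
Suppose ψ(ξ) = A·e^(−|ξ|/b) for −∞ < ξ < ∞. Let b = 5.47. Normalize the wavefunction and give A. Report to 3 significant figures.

A ≈ 0.428

We need A² ∫|f|² dξ = 1, taking the integral from −∞ to ∞.
Recall ∫₀^∞ ξ^m e^(−ξ/β) dξ = m!·β^(m+1), carrying out the integral gives A² · b.
Setting this equal to 1 gives A² = 1/(b).
Substituting b = 5.47 gives A² = 0.1828, so A = 0.4276.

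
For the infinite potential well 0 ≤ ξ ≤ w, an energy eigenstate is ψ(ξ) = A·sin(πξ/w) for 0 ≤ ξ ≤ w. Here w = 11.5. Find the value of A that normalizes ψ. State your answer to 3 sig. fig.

The normalization condition is ∫|ψ|² dξ = 1 from 0 to w.
Using sin²θ = (1 − cos 2θ)/2, carrying out the integral gives A² · w/2.
With w = 11.5: A² = 0.1739 and A = 0.4170.

A ≈ 0.417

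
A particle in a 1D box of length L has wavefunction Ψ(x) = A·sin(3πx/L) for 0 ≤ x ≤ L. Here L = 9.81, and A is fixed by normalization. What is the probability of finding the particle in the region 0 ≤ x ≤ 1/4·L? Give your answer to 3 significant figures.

|Ψ|² is the probability density, so P = ∫_{0}^{1/4·L} |Ψ|² dx.
The normalization integral ∫|Ψ|²dx over the whole domain equals L/2·A², and A² cancels in the ratio.
Substituting u = x/L, A² and the length scale cancel in the ratio: P = ∫_{0}^{1/4} sin(3·π·u)^2 du / ∫_{0}^{1} sin(3·π·u)^2 du.
An antiderivative of sin(3·π·u)^2 is u/2 - sin(6·π·u)/(12·π); evaluating from 0 to 1/4 gives 1/(12·π) + 1/8, while the full integral is 1/2.
The result is P = (2 + 3·π)/(12·π).

P ≈ 0.303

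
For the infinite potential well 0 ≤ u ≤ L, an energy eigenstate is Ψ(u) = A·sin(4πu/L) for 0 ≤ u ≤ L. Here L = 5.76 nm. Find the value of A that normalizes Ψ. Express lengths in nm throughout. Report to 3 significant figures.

The normalization condition is ∫|Ψ|² du = 1 from 0 to L.
The integral (without the A² prefactor) comes out to L/2.
Hence A² = 1/[L/2].
With L = 5.76: A² = 0.3472 and A = 0.5893.

A ≈ 0.589 nm^(-1/2)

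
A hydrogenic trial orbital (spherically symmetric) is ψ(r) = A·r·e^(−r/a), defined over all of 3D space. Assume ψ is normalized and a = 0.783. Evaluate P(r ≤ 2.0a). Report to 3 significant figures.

P = ∫ |ψ|² 4πr² dr over r ≤ 2.0a.
Normalization gives A² = 1/(3·π·a^5).
In terms of u = r/a (A², 4π and the length scale all cancel between numerator and denominator), P = [∫_{0}^{2.0} u^4·e^(-2·u) du] / [∫_{0}^{∞} u^4·e^(-2·u) du].
An antiderivative of u^4·e^(-2·u) is -(u^4/2 + u^3 + 3·u^2/2 + 3·u/2 + 3/4)·e^(-2·u); evaluating from 0 to 2.0 gives 3/4 - 103·e^(-4)/4, while the full integral is 3/4.
Taking the ratio yields P = 0.3712.

P ≈ 0.371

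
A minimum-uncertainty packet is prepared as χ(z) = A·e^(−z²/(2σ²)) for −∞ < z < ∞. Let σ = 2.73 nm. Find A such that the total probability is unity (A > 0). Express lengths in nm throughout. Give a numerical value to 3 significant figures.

A ≈ 0.455 nm^(-1/2)

The normalization condition is ∫|χ|² dz = 1 from −∞ to ∞.
Differentiating ∫e^(−αz²) dz = √(π/α) under α to get the higher moments, the integral (without the A² prefactor) comes out to √(π)·σ.
Setting this equal to 1 gives A² = 1/(√(π)·σ).
Substituting σ = 2.73 gives A² = 0.2067, so A = 0.4546.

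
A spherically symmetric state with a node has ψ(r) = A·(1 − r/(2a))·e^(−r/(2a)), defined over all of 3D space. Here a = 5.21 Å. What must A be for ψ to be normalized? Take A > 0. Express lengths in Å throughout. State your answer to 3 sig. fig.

The normalization condition is ∫|ψ|² 4πr² dr = 1 from 0 to ∞.
Recall ∫₀^∞ r^m e^(−r/β) dr = m!·β^(m+1), ∫|ψ|² 4πr² dr = A²·(8·π·a^3).
Hence A² = 1/[8·π·a^3].
With a = 5.21: A² = 0.0002814 and A = 0.01677.

A ≈ 0.0168 Å^(-3/2)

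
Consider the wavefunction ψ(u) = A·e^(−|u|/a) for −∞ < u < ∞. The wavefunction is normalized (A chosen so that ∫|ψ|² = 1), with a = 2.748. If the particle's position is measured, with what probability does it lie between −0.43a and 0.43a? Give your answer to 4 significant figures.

The probability is P = ∫ |ψ|² du over [−0.43a, 0.43a].
The normalization integral ∫|ψ|²du over the whole domain equals a·A², and A² cancels in the ratio.
Both integrals are even about u = 0, so only the u ≥ 0 halves are needed (the factors of 2 cancel). In terms of t = u/a (A² and the length scale cancel between numerator and denominator), P = [∫_{0}^{0.43} e^(-2·t) dt] / [∫_{0}^{∞} e^(-2·t) dt].
Using ∫ e^(-2·t) dt = -e^(-2·t)/2, the numerator is 1/2 - e^(-43/50)/2 and the denominator is 1/2.
Taking the ratio, P = 0.57684.

P ≈ 0.5768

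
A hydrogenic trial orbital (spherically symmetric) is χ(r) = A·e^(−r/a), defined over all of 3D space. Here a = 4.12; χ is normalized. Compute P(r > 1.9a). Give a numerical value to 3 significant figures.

P ≈ 0.269

P = ∫ |χ|² 4πr² dr over r > 1.9a.
The full normalization integral is A²·[π·a^3] = 1, fixing A².
Let u = r/a; then A², 4π and the length scale all cancel, so P = ∫_{1.9}^{∞} u^2·e^(-2·u) du ÷ ∫_{0}^{∞} u^2·e^(-2·u) du.
An antiderivative of u^2·e^(-2·u) is -(2·u^2 + 2·u + 1)·e^(-2·u)/4; evaluating from 1.9 to ∞ gives 601·e^(-19/5)/200, while the full integral is 1/4.
The region integral divided by the full integral gives P = 0.2689.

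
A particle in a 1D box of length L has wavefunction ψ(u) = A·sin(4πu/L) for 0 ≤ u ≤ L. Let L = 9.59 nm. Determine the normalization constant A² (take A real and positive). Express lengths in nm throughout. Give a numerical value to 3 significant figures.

Normalization requires ∫|ψ|² du = 1, integrated from 0 to L.
∫|ψ|² du = A²·(L/2).
Hence A² = 1/[L/2].
With L = 9.59: A² = 0.2086 and A = 0.4567.

A^2 ≈ 0.209 nm^(-1)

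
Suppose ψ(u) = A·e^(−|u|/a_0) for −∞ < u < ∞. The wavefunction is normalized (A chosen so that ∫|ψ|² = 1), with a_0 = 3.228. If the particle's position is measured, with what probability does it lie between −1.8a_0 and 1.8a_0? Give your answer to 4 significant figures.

The probability is P = ∫ |ψ|² du over [−1.8a_0, 1.8a_0].
The normalization integral ∫|ψ|²du over the whole domain equals a_0·A², and A² cancels in the ratio.
By symmetry take twice the u ≥ 0 contribution in numerator and denominator; the 2's cancel. Let t = u/a_0; then A² and the length scale cancel, so P = ∫_{0}^{1.8} e^(-2·t) dt ÷ ∫_{0}^{∞} e^(-2·t) dt.
An antiderivative of e^(-2·t) is -e^(-2·t)/2; evaluating from 0 to 1.8 gives 1/2 - e^(-18/5)/2, while the full integral is 1/2.
The result is P = 0.97268.

P ≈ 0.9727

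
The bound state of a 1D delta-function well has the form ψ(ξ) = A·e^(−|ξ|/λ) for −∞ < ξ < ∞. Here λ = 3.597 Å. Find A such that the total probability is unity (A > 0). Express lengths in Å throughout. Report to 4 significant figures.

A ≈ 0.5273 Å^(-1/2)

Normalization requires ∫|ψ|² dξ = 1, integrated from −∞ to ∞.
Using ∫₀^∞ ξⁿ e^(−αξ) dξ = n!/αⁿ⁺¹, with ψ = A·e^(−|ξ|/λ), the integral evaluates to A²·[λ].
Hence A² = 1/[λ].
With λ = 3.597: A² = 0.27801 and A = 0.52727.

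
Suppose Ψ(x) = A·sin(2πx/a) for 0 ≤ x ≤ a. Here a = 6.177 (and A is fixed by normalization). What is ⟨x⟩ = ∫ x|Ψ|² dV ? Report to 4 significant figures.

By definition ⟨x⟩ = ∫ x |Ψ(x)|² dx.
With ∫₀^a sin²(nπx/a) dx = a/2, the ratio of the moment integral to the normalization integral gives ⟨x⟩ = a/2.
Putting a = 6.177 gives 3.0885.

⟨x⟩ ≈ 3.089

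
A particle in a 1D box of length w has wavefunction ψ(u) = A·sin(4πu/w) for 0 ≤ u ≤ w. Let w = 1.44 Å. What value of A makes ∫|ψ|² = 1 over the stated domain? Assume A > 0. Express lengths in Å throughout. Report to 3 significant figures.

Normalization requires ∫|ψ|² du = 1, integrated from 0 to w.
The integral (without the A² prefactor) comes out to w/2.
With w = 1.44: A² = 1.389 and A = 1.179.

A ≈ 1.18 Å^(-1/2)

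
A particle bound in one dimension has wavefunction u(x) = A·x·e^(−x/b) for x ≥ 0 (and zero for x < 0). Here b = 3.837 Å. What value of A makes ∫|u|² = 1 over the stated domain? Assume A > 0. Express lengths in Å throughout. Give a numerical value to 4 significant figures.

Require ∫ |u|² dx = 1 over the whole domain.
Using ∫₀^∞ xⁿ e^(−αx) dx = n!/αⁿ⁺¹, carrying out the integral gives A² · b^3/4.
Hence A² = 1/[b^3/4].
Substituting b = 3.837 gives A² = 0.070808, so A = 0.26610.

A ≈ 0.2661 Å^(-3/2)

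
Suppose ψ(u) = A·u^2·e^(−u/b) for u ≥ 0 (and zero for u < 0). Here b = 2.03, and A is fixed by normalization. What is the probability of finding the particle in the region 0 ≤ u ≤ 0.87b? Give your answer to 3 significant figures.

P ≈ 0.0322

|ψ|² is the probability density, so P = ∫_{0}^{0.87b} |ψ|² du.
Since A² = 1/(3·b^5/4), this is the region integral divided by the full normalization integral.
Substituting t = u/b, A² and the length scale cancel in the ratio: P = ∫_{0}^{0.87} t^4·e^(-2·t) dt / ∫_{0}^{∞} t^4·e^(-2·t) dt.
An antiderivative of t^4·e^(-2·t) is -(t^4/2 + t^3 + 3·t^2/2 + 3·t/2 + 3/4)·e^(-2·t); evaluating from 0 to 0.87 gives ≈ 0.024170, while the full integral is 3/4.
The result is P = 0.03223.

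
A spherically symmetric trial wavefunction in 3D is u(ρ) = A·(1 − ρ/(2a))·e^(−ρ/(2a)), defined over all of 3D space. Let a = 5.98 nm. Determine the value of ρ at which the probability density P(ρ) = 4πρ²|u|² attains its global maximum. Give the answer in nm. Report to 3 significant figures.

ρ ≈ 31.3 nm

Set d/dρ [P(ρ) = 4πρ²|u|²] = 0 and solve for ρ > 0.
Solving yields ρ = a·(√(5) + 3).
With a = 5.98, the most probable radial distance is 31.31 nm.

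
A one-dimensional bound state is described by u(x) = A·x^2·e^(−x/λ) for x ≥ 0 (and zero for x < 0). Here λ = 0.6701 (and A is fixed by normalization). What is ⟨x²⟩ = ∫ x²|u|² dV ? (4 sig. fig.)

⟨x²⟩ = ∫ x^2 |u|² dx over the full domain.
Recall ∫₀^∞ x^m e^(−x/β) dx = m!·β^(m+1), evaluating both integrals, ⟨x²⟩ = 15·λ^2/2.
With λ = 0.6701, ⟨x^2⟩ = 3.3678.

⟨x^2⟩ ≈ 3.368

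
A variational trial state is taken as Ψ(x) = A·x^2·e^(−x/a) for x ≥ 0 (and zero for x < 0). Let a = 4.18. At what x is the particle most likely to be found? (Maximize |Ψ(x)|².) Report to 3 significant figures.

Set d/dx [|Ψ(x)|²] = 0 and solve for x > 0.
This gives x = 2·a.
With a = 4.18, the most probable position is 8.360.

x ≈ 8.36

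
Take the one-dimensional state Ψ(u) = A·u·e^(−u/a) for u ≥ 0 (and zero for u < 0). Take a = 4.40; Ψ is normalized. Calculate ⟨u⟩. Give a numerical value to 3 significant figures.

⟨u⟩ = ∫ u |Ψ|² du over the full domain.
Evaluating both integrals, ⟨u⟩ = 3·a/2.
Putting a = 4.40 gives 6.600.

⟨u⟩ ≈ 6.60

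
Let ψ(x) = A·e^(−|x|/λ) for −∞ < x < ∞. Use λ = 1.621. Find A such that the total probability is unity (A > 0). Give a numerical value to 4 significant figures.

Normalization requires ∫|ψ|² dx = 1, integrated from −∞ to ∞.
Carrying out the integral gives A² · λ.
With λ = 1.621: A² = 0.61690 and A = 0.78543.

A ≈ 0.7854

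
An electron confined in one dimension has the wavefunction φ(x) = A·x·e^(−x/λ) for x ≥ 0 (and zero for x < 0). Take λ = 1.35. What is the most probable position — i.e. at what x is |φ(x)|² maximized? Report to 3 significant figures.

x ≈ 1.35

Differentiate |φ(x)|² with respect to x and set to zero.
This gives x = λ.
With λ = 1.35, the most probable position is 1.350.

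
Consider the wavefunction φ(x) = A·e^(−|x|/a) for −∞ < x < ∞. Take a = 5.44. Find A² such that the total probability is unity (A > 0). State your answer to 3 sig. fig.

A^2 ≈ 0.184

We need A² ∫|f|² dx = 1, taking the integral from −∞ to ∞.
The integral (without the A² prefactor) comes out to a.
So A² = (a)^(−1).
Plugging in a = 5.44 yields A = 0.4287.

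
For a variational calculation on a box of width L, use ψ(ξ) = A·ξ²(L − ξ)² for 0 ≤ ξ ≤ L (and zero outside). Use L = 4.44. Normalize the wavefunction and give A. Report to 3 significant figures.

We need A² ∫|f|² dξ = 1, taking the integral from 0 to L.
Expanding the polynomial and integrating term by term, with ψ = A·ξ²(L − ξ)², the integral evaluates to A²·[L^9/630].
With L = 4.44: A² = 0.0009395 and A = 0.03065.

A ≈ 0.0307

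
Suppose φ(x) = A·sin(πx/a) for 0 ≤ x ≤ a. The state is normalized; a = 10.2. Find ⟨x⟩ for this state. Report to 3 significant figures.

⟨x⟩ ≈ 5.10

By definition ⟨x⟩ = ∫ x |φ(x)|² dx.
Since the A² factors cancel between numerator and denominator, ⟨x⟩ = a/2.
Putting a = 10.2 gives 5.100.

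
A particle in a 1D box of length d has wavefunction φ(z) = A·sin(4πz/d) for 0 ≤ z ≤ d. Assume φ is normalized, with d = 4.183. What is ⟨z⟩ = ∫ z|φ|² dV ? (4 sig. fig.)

⟨z⟩ ≈ 2.092

The expectation value is the |φ|²-weighted average of z: ∫ z|φ|² dz.
Evaluating both integrals, ⟨z⟩ = d/2.
Putting d = 4.183 gives 2.0915.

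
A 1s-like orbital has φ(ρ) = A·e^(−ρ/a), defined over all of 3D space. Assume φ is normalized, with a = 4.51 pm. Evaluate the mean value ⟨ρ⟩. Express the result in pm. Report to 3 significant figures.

⟨ρ⟩ = ∫ ρ |φ|² 4πρ² dρ over the full domain.
Evaluating both integrals, ⟨ρ⟩ = 3·a/2.
Putting a = 4.51 gives 6.765.

⟨ρ⟩ ≈ 6.77 pm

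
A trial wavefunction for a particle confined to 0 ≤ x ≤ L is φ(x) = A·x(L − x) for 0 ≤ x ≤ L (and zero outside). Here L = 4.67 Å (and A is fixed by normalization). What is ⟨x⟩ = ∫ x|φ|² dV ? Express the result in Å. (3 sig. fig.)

⟨x⟩ ≈ 2.34 Å

The expectation value is the |φ|²-weighted average of x: ∫ x|φ|² dx.
Expanding the polynomial and integrating term by term, since the A² factors cancel between numerator and denominator, ⟨x⟩ = L/2.
Putting L = 4.67 gives 2.335.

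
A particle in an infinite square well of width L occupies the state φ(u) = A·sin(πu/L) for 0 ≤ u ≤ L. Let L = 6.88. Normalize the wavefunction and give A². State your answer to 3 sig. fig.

We need A² ∫|f|² du = 1, taking the integral from 0 to L.
With φ = A·sin(πu/L), the integral evaluates to A²·[L/2].
Substituting L = 6.88 gives A² = 0.2907, so A = 0.5392.

A^2 ≈ 0.291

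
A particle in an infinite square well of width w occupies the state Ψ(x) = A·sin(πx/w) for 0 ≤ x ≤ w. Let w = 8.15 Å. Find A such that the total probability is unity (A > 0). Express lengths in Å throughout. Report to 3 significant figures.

A ≈ 0.495 Å^(-1/2)

We need A² ∫|f|² dx = 1, taking the integral from 0 to w.
Using sin²θ = (1 − cos 2θ)/2, with Ψ = A·sin(πx/w), the integral evaluates to A²·[w/2].
Setting this equal to 1 gives A² = 1/(w/2).
With w = 8.15: A² = 0.2454 and A = 0.4954.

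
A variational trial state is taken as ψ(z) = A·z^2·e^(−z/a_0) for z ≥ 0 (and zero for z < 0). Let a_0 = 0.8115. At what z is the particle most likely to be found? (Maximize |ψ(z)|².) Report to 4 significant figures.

Set d/dz [|ψ(z)|²] = 0 and solve for z > 0.
This gives z = 2·a_0.
With a_0 = 0.8115, the most probable position is 1.6230.

z ≈ 1.623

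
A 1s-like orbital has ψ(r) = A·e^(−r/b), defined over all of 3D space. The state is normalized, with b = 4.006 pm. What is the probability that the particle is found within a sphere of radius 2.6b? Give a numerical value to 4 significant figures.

P ≈ 0.8912

Integrate the radial probability density 4πr²|ψ|² over r ≤ 2.6b.
Normalization gives A² = 1/(π·b^3).
Substituting u = r/b, A², 4π and the length scale all cancel in the ratio: P = ∫_{0}^{2.6} u^2·e^(-2·u) du / ∫_{0}^{∞} u^2·e^(-2·u) du.
An antiderivative of u^2·e^(-2·u) is -(2·u^2 + 2·u + 1)·e^(-2·u)/4; evaluating from 0 to 2.6 gives 1/4 - 493·e^(-26/5)/100, while the full integral is 1/4.
Taking the ratio yields P = 0.89121.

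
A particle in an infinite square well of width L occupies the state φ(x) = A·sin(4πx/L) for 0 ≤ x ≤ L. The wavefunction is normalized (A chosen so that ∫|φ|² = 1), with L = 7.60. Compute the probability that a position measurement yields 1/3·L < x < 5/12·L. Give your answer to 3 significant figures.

The probability is P = ∫ |φ|² dx over [1/3·L, 5/12·L].
The normalization integral ∫|φ|²dx over the whole domain equals L/2·A², and A² cancels in the ratio.
Let u = x/L; then A² and the length scale cancel, so P = ∫_{1/3}^{5/12} sin(4·π·u)^2 du ÷ ∫_{0}^{1} sin(4·π·u)^2 du.
An antiderivative of sin(4·π·u)^2 is u/2 - sin(4·π·u)·cos(4·π·u)/(8·π); evaluating from 1/3 to 5/12 gives √(3)/(16·π) + 1/24, while the full integral is 1/2.
This works out to P = (√(3)/8 + π/12)/π.

P ≈ 0.152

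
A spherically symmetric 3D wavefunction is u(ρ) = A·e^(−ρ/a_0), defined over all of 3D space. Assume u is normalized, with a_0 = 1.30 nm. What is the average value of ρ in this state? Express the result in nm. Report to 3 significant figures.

⟨ρ⟩ ≈ 1.95 nm

By definition ⟨ρ⟩ = ∫ ρ |u(ρ)|² 4πρ² dρ.
Using ∫₀^∞ ρⁿ e^(−αρ) dρ = n!/αⁿ⁺¹, since the A² factors cancel between numerator and denominator, ⟨ρ⟩ = 3·a_0/2.
Putting a_0 = 1.30 gives 1.950.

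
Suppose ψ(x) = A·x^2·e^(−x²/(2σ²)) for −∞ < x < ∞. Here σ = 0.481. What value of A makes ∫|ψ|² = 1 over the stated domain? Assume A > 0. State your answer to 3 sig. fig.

Require ∫ |ψ|² dx = 1 over the whole domain.
With ∫_{−∞}^{∞} x^(2m) e^(−αx²) dx = (2m−1)!!·√π / (2^m α^(m+1/2)), the integral (without the A² prefactor) comes out to 3·√(π)·σ^5/4.
Hence A² = 1/[3·√(π)·σ^5/4].
Plugging in σ = 0.481 yields A = 5.405.

A ≈ 5.41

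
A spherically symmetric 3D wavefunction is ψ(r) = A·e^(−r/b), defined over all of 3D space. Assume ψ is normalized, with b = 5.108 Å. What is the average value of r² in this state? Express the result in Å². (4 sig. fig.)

⟨r^2⟩ ≈ 78.27 Å^2

By definition ⟨r²⟩ = ∫ r^2 |ψ(r)|² 4πr² dr.
With ∫₀^∞ r^4 e^(−αr) dr = 4!/α^5, evaluating both integrals, ⟨r²⟩ = 3·b^2.
Putting b = 5.108 gives 78.275.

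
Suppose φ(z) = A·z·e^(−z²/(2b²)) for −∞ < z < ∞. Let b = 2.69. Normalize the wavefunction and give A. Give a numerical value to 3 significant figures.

The normalization condition is ∫|φ|² dz = 1 from −∞ to ∞.
∫|φ|² dz = A²·(√(π)·b^3/2).
So A² = (√(π)·b^3/2)^(−1).
With b = 2.69: A² = 0.05797 and A = 0.2408.

A ≈ 0.241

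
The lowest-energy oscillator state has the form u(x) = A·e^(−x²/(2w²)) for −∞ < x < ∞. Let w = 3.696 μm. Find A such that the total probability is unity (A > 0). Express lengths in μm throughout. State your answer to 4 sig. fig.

A ≈ 0.3907 μm^(-1/2)

We need A² ∫|f|² dx = 1, taking the integral from −∞ to ∞.
Using the Gaussian integral ∫_{−∞}^{∞} e^(−αx²) dx = √(π/α), carrying out the integral gives A² · √(π)·w.
Hence A² = 1/[√(π)·w].
With w = 3.696: A² = 0.15265 and A = 0.39070.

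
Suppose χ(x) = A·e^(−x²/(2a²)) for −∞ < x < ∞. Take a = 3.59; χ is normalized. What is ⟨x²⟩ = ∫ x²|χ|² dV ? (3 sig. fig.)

⟨x²⟩ = ∫ x^2 |χ|² dx over the full domain.
Evaluating both integrals, ⟨x²⟩ = a^2/2.
Putting a = 3.59 gives 6.444.

⟨x^2⟩ ≈ 6.44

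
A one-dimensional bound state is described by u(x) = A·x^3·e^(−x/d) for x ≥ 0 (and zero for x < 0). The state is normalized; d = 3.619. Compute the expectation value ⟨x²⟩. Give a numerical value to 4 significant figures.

⟨x²⟩ = ∫ x^2 |u|² dx over the full domain.
Using ∫₀^∞ xⁿ e^(−αx) dx = n!/αⁿ⁺¹, the ratio of the moment integral to the normalization integral gives ⟨x²⟩ = 14·d^2.
With d = 3.619, ⟨x^2⟩ = 183.36.

⟨x^2⟩ ≈ 183.4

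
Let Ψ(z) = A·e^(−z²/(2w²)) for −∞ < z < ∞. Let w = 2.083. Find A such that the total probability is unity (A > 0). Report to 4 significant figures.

A ≈ 0.5204

Require ∫ |Ψ|² dz = 1 over the whole domain.
Differentiating ∫e^(−αz²) dz = √(π/α) under α to get the higher moments, the integral (without the A² prefactor) comes out to √(π)·w.
So A² = (√(π)·w)^(−1).
With w = 2.083: A² = 0.27085 and A = 0.52044.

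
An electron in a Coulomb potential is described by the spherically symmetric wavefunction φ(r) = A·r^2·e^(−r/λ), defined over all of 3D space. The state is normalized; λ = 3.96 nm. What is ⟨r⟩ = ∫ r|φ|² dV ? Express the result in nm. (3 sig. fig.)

⟨r⟩ = ∫ r |φ|² 4πr² dr over the full domain.
With ∫₀^∞ r^7 e^(−αr) dr = 7!/α^8, the ratio of the moment integral to the normalization integral gives ⟨r⟩ = 7·λ/2.
With λ = 3.96, ⟨r⟩ = 13.86.

⟨r⟩ ≈ 13.9 nm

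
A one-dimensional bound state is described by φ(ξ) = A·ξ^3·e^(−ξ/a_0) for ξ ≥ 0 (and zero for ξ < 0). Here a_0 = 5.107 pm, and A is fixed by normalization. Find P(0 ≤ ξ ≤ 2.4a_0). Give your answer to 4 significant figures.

The probability is P = ∫ |φ|² dξ over [0, 2.4a_0].
Since A² = 1/(45·a_0^7/8), this is the region integral divided by the full normalization integral.
Let u = ξ/a_0; then A² and the length scale cancel, so P = ∫_{0}^{2.4} u^6·e^(-2·u) du ÷ ∫_{0}^{∞} u^6·e^(-2·u) du.
An antiderivative of u^6·e^(-2·u) is -(4·u^6 + 12·u^5 + 30·u^4 + 60·u^3 + 90·u^2 + 90·u + 45)·e^(-2·u)/8; evaluating from 0 to 2.4 gives ≈ 1.17672, while the full integral is 45/8.
The result is P = 0.20920.

P ≈ 0.2092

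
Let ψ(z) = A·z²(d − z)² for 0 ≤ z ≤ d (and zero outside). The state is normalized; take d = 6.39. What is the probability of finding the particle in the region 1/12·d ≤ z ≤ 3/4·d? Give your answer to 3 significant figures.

|ψ|² is the probability density, so P = ∫_{1/12·d}^{3/4·d} |ψ|² dz.
The normalization integral ∫|ψ|²dz over the whole domain equals d^9/630·A², and A² cancels in the ratio.
Let u = z/d; then A² and the length scale cancel, so P = ∫_{1/12}^{3/4} u^4·(1 - u)^4 du ÷ ∫_{0}^{1} u^4·(1 - u)^4 du.
An antiderivative of u^4·(1 - u)^4 is u^5·(70·u^4 - 315·u^3 + 540·u^2 - 420·u + 126)/630; evaluating from 1/12 to 3/4 gives ≈ 0.0015090, while the full integral is 1/630.
Evaluating gives P = 0.9507.

P ≈ 0.951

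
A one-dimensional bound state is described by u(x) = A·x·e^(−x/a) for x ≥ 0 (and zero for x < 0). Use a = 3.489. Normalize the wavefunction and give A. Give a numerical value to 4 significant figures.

A ≈ 0.3069

We need A² ∫|f|² dx = 1, taking the integral from 0 to ∞.
∫|u|² dx = A²·(a^3/4).
Hence A² = 1/[a^3/4].
Plugging in a = 3.489 yields A = 0.30689.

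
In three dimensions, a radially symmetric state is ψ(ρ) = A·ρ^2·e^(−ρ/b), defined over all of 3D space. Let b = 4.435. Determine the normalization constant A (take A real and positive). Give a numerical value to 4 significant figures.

We need A² ∫|f|² 4πρ² dρ = 1, taking the integral from 0 to ∞.
The angular integral contributes 4π, leaving ∫₀^∞ ρ²|ψ|² dρ.
Using ∫₀^∞ ρⁿ e^(−αρ) dρ = n!/αⁿ⁺¹, ∫|ψ|² 4πρ² dρ = A²·(45·π·b^7/2).
Hence A² = 1/[45·π·b^7/2].
Substituting b = 4.435 gives A² = 4.1919E-7, so A = 0.00064745.

A ≈ 0.0006474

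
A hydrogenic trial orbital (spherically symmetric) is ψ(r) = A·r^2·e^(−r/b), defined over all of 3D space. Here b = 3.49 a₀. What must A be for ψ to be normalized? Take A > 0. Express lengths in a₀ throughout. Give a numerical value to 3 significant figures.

We need A² ∫|f|² 4πr² dr = 1, taking the integral from 0 to ∞.
In 3D with spherical symmetry the volume element is 4πr² dr.
Carrying out the integral gives A² · 45·π·b^7/2.
So A² = (45·π·b^7/2)^(−1).
Plugging in b = 3.49 yields A = 0.001498.

A ≈ 0.00150 a₀^(-7/2)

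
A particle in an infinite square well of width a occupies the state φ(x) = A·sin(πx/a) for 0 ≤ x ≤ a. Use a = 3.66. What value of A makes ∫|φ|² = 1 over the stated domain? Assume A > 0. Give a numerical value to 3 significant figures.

The normalization condition is ∫|φ|² dx = 1 from 0 to a.
Using sin²θ = (1 − cos 2θ)/2, carrying out the integral gives A² · a/2.
Hence A² = 1/[a/2].
With a = 3.66: A² = 0.5464 and A = 0.7392.

A ≈ 0.739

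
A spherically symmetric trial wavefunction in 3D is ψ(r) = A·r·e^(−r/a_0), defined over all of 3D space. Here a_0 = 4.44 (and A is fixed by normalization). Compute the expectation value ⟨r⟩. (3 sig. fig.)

⟨r⟩ ≈ 11.1

⟨r⟩ = ∫ r |ψ|² 4πr² dr over the full domain.
Using ∫₀^∞ rⁿ e^(−αr) dr = n!/αⁿ⁺¹, evaluating both integrals, ⟨r⟩ = 5·a_0/2.
Putting a_0 = 4.44 gives 11.10.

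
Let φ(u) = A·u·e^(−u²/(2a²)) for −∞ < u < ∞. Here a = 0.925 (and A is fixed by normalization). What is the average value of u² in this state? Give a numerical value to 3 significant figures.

⟨u^2⟩ ≈ 1.28

By definition ⟨u²⟩ = ∫ u^2 |φ(u)|² du.
Using the Gaussian integral ∫_{−∞}^{∞} e^(−αu²) du = √(π/α), since the A² factors cancel between numerator and denominator, ⟨u²⟩ = 3·a^2/2.
Putting a = 0.925 gives 1.283.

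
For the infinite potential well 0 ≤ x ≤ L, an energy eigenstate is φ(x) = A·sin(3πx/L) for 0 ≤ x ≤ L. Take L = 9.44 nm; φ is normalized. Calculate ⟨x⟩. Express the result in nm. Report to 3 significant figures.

⟨x⟩ = ∫ x |φ|² dx over the full domain.
With ∫₀^L sin²(nπx/L) dx = L/2, evaluating both integrals, ⟨x⟩ = L/2.
Putting L = 9.44 gives 4.720.

⟨x⟩ ≈ 4.72 nm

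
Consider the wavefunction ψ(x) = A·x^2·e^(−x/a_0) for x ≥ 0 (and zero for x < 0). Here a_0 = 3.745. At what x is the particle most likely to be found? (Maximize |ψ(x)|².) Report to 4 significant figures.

The maximum of |ψ(x)|² occurs where its derivative vanishes.
Solving yields x = 2·a_0.
With a_0 = 3.745, the most probable position is 7.4900.

x ≈ 7.490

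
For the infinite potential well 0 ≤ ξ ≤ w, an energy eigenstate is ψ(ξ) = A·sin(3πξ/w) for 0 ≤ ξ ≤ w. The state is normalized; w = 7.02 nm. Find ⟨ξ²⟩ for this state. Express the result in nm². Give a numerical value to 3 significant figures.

⟨ξ^2⟩ ≈ 16.1 nm^2

⟨ξ²⟩ = ∫ ξ^2 |ψ|² dξ over the full domain.
With ∫₀^w sin²(nπξ/w) dξ = w/2, the ratio of the moment integral to the normalization integral gives ⟨ξ²⟩ = -w^2/(18·π^2) + w^2/3.
Putting w = 7.02 gives 16.15.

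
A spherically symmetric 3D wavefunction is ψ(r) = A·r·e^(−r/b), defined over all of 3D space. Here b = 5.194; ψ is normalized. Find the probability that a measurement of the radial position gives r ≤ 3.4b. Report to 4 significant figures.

Integrate the radial probability density 4πr²|ψ|² over r ≤ 3.4b.
The full normalization integral is A²·[3·π·b^5] = 1, fixing A².
Let u = r/b; then A², 4π and the length scale all cancel, so P = ∫_{0}^{3.4} u^4·e^(-2·u) du ÷ ∫_{0}^{∞} u^4·e^(-2·u) du.
Using ∫ u^4·e^(-2·u) du = -(u^4/2 + u^3 + 3·u^2/2 + 3·u/2 + 3/4)·e^(-2·u), the numerator is ≈ 0.605977 and the denominator is 3/4.
The region integral divided by the full integral gives P = 0.80797.

P ≈ 0.8080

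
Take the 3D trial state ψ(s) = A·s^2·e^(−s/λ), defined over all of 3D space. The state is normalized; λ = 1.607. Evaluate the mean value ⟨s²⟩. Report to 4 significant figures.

⟨s^2⟩ ≈ 36.15

The expectation value is the |ψ|²-weighted average of s^2: ∫ s^2|ψ|² 4πs² ds.
Evaluating both integrals, ⟨s²⟩ = 14·λ^2.
With λ = 1.607, ⟨s^2⟩ = 36.154.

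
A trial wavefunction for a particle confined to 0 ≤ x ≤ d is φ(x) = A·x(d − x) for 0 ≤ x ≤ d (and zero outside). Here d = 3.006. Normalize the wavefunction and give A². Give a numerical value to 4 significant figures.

Require ∫ |φ|² dx = 1 over the whole domain.
With φ = A·x(d − x), the integral evaluates to A²·[d^5/30].
With d = 3.006: A² = 0.12223 and A = 0.34961.

A^2 ≈ 0.1222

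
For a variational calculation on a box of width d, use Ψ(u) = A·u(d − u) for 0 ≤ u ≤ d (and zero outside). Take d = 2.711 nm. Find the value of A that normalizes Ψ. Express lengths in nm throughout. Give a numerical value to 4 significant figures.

A ≈ 0.4526 nm^(-5/2)

We need A² ∫|f|² du = 1, taking the integral from 0 to d.
With Ψ = A·u(d − u), the integral evaluates to A²·[d^5/30].
So A² = (d^5/30)^(−1).
Plugging in d = 2.711 yields A = 0.45262.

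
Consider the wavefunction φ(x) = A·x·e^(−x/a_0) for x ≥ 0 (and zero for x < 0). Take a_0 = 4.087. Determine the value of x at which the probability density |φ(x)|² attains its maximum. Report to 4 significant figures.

Set d/dx [|φ(x)|²] = 0 and solve for x > 0.
This gives x = a_0.
With a_0 = 4.087, the most probable position is 4.0870.

x ≈ 4.087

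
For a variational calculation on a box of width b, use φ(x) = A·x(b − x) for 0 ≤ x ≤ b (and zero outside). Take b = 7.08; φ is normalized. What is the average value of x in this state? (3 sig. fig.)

⟨x⟩ = ∫ x |φ|² dx over the full domain.
Since the A² factors cancel between numerator and denominator, ⟨x⟩ = b/2.
With b = 7.08, ⟨x⟩ = 3.540.

⟨x⟩ ≈ 3.54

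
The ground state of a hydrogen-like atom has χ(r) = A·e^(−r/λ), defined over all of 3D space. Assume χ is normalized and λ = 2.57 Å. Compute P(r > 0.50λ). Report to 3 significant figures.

P ≈ 0.920

Integrate the radial probability density 4πr²|χ|² over r > 0.50λ.
The full normalization integral is A²·[π·λ^3] = 1, fixing A².
Substituting u = r/λ, A², 4π and the length scale all cancel in the ratio: P = ∫_{0.50}^{∞} u^2·e^(-2·u) du / ∫_{0}^{∞} u^2·e^(-2·u) du.
An antiderivative of u^2·e^(-2·u) is -(2·u^2 + 2·u + 1)·e^(-2·u)/4; evaluating from 0.50 to ∞ gives 5·e^(-1)/8, while the full integral is 1/4.
The region integral divided by the full integral gives P = 0.9197.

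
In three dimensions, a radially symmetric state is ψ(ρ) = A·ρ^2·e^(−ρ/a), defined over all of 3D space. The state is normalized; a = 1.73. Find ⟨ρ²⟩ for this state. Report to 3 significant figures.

⟨ρ^2⟩ ≈ 41.9

By definition ⟨ρ²⟩ = ∫ ρ^2 |ψ(ρ)|² 4πρ² dρ.
Since the A² factors cancel between numerator and denominator, ⟨ρ²⟩ = 14·a^2.
With a = 1.73, ⟨ρ^2⟩ = 41.90.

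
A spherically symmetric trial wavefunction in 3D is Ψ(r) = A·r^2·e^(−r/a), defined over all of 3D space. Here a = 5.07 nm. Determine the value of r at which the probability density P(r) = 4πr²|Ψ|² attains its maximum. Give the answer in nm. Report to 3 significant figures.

r ≈ 15.2 nm

Set d/dr [P(r) = 4πr²|Ψ|²] = 0 and solve for r > 0.
This gives r = 3·a.
With a = 5.07, the most probable radial distance is 15.21 nm.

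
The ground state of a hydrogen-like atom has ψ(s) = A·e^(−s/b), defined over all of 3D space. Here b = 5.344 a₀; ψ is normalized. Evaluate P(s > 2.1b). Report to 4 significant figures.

Integrate the radial probability density 4πs²|ψ|² over s > 2.1b.
Normalization gives A² = 1/(π·b^3).
In terms of u = s/b (A², 4π and the length scale all cancel between numerator and denominator), P = [∫_{2.1}^{∞} u^2·e^(-2·u) du] / [∫_{0}^{∞} u^2·e^(-2·u) du].
An antiderivative of u^2·e^(-2·u) is -(2·u^2 + 2·u + 1)·e^(-2·u)/4; evaluating from 2.1 to ∞ gives 701·e^(-21/5)/200, while the full integral is 1/4.
This evaluates to P = 0.21024.

P ≈ 0.2102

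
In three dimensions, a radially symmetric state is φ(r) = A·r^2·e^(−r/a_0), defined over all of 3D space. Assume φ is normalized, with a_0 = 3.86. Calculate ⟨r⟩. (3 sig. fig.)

⟨r⟩ ≈ 13.5

⟨r⟩ = ∫ r |φ|² 4πr² dr over the full domain.
Since the A² factors cancel between numerator and denominator, ⟨r⟩ = 7·a_0/2.
Putting a_0 = 3.86 gives 13.51.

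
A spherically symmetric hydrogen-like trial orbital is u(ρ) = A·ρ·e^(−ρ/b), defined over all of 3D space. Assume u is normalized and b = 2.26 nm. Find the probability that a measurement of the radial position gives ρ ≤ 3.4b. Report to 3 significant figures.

P ≈ 0.808

P = ∫ |u|² 4πρ² dρ over ρ ≤ 3.4b.
A² is fixed by ∫₀^∞ 4πρ²|u|² dρ = 1, i.e. A² = (3·π·b^5)^(−1).
In terms of t = ρ/b (A², 4π and the length scale all cancel between numerator and denominator), P = [∫_{0}^{3.4} t^4·e^(-2·t) dt] / [∫_{0}^{∞} t^4·e^(-2·t) dt].
An antiderivative of t^4·e^(-2·t) is -(t^4/2 + t^3 + 3·t^2/2 + 3·t/2 + 3/4)·e^(-2·t); evaluating from 0 to 3.4 gives ≈ 0.60598, while the full integral is 3/4.
Taking the ratio yields P = 0.8080.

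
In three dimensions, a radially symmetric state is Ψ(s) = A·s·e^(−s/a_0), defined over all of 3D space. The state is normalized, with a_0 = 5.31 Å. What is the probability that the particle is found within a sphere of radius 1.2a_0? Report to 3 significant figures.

P ≈ 0.0959

With dV = 4πs²ds, the probability is ∫|Ψ|² dV over s ≤ 1.2a_0.
A² is fixed by ∫₀^∞ 4πs²|Ψ|² ds = 1, i.e. A² = (3·π·a_0^5)^(−1).
In terms of u = s/a_0 (A², 4π and the length scale all cancel between numerator and denominator), P = [∫_{0}^{1.2} u^4·e^(-2·u) du] / [∫_{0}^{∞} u^4·e^(-2·u) du].
Using ∫ u^4·e^(-2·u) du = -(u^4/2 + u^3 + 3·u^2/2 + 3·u/2 + 3/4)·e^(-2·u), the numerator is ≈ 0.071901 and the denominator is 3/4.
The region integral divided by the full integral gives P = 0.09587.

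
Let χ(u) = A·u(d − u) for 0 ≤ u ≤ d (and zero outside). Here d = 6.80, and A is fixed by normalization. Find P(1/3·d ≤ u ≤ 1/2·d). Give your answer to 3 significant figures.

P = ∫_{1/3·d}^{1/2·d} |χ(u)|² du.
The normalization integral ∫|χ|²du over the whole domain equals d^5/30·A², and A² cancels in the ratio.
Let t = u/d; then A² and the length scale cancel, so P = ∫_{1/3}^{1/2} t^2·(1 - t)^2 dt ÷ ∫_{0}^{1} t^2·(1 - t)^2 dt.
Using ∫ t^2·(1 - t)^2 dt = t^3·(6·t^2 - 15·t + 10)/30, the numerator is 47/4860 and the denominator is 1/30.
This works out to P = 47/162.

P ≈ 0.290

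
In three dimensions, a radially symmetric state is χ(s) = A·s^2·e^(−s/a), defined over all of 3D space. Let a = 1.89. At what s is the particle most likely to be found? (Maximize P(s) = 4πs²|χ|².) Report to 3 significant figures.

s ≈ 5.67

Differentiate P(s) = 4πs²|χ|² with respect to s and set to zero.
This gives s = 3·a.
With a = 1.89, the most probable radial distance is 5.670.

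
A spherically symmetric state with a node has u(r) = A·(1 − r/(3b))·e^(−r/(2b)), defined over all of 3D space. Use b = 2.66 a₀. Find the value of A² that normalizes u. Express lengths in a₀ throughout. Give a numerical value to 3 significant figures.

The normalization condition is ∫|u|² 4πr² dr = 1 from 0 to ∞.
In 3D with spherical symmetry the volume element is 4πr² dr.
With u = A·(1 − r/(3b))·e^(−r/(2b)), the integral evaluates to A²·[8·π·b^3/3].
So A² = (8·π·b^3/3)^(−1).
Plugging in b = 2.66 yields A = 0.07964.

A^2 ≈ 0.00634 a₀^(-3)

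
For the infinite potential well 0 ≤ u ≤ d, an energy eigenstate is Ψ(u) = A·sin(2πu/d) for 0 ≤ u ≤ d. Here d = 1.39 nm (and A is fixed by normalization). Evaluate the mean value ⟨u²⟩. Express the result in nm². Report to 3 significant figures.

⟨u^2⟩ ≈ 0.620 nm^2

By definition ⟨u²⟩ = ∫ u^2 |Ψ(u)|² du.
Since the A² factors cancel between numerator and denominator, ⟨u²⟩ = -d^2/(8·π^2) + d^2/3.
With d = 1.39, ⟨u^2⟩ = 0.6196.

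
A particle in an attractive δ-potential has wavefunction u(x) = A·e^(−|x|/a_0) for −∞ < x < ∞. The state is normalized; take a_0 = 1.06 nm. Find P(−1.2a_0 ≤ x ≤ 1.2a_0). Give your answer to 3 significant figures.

P = ∫_{−1.2a_0}^{1.2a_0} |u(x)|² dx.
The normalization integral ∫|u|²dx over the whole domain equals a_0·A², and A² cancels in the ratio.
By symmetry take twice the x ≥ 0 contribution in numerator and denominator; the 2's cancel. Substituting t = x/a_0, A² and the length scale cancel in the ratio: P = ∫_{0}^{1.2} e^(-2·t) dt / ∫_{0}^{∞} e^(-2·t) dt.
With ∫ e^(-2·t) dt = -e^(-2·t)/2 + C, the region integral is 1/2 - e^(-12/5)/2 and the full one is 1/2.
This works out to P = 0.9093.

P ≈ 0.909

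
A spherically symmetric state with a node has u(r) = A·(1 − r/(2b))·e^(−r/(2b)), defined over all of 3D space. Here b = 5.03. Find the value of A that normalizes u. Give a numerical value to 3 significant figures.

We need A² ∫|f|² 4πr² dr = 1, taking the integral from 0 to ∞.
∫|u|² 4πr² dr = A²·(8·π·b^3).
Setting this equal to 1 gives A² = 1/(8·π·b^3).
Substituting b = 5.03 gives A² = 0.0003126, so A = 0.01768.

A ≈ 0.0177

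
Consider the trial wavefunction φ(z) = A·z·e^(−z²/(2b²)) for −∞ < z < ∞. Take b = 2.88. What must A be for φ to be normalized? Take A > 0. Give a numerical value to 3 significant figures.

Normalization requires ∫|φ|² dz = 1, integrated from −∞ to ∞.
Differentiating ∫e^(−αz²) dz = √(π/α) under α to get the higher moments, the integral (without the A² prefactor) comes out to √(π)·b^3/2.
So A² = (√(π)·b^3/2)^(−1).
Substituting b = 2.88 gives A² = 0.04724, so A = 0.2173.

A ≈ 0.217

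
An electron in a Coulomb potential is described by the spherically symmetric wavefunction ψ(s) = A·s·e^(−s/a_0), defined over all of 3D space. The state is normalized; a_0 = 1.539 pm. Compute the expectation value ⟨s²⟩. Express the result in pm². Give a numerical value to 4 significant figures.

⟨s²⟩ = ∫ s^2 |ψ|² 4πs² ds over the full domain.
With ∫₀^∞ s^6 e^(−αs) ds = 6!/α^7, evaluating both integrals, ⟨s²⟩ = 15·a_0^2/2.
With a_0 = 1.539, ⟨s^2⟩ = 17.764.

⟨s^2⟩ ≈ 17.76 pm^2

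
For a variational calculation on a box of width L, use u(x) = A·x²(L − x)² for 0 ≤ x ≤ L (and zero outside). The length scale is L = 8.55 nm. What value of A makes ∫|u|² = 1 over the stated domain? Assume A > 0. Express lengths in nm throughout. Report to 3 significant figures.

The normalization condition is ∫|u|² dx = 1 from 0 to L.
With u = A·x²(L − x)², the integral evaluates to A²·[L^9/630].
Setting this equal to 1 gives A² = 1/(L^9/630).
With L = 8.55: A² = 0.000002580 and A = 0.001606.

A ≈ 0.00161 nm^(-9/2)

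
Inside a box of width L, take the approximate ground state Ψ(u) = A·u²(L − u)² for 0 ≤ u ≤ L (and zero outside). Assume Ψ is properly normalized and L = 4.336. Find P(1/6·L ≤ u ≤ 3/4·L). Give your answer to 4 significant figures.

P ≈ 0.9421

|Ψ|² is the probability density, so P = ∫_{1/6·L}^{3/4·L} |Ψ|² du.
Since A² = 1/(L^9/630), this is the region integral divided by the full normalization integral.
Let t = u/L; then A² and the length scale cancel, so P = ∫_{1/6}^{3/4} t^4·(1 - t)^4 dt ÷ ∫_{0}^{1} t^4·(1 - t)^4 dt.
An antiderivative of t^4·(1 - t)^4 is t^5·(70·t^4 - 315·t^3 + 540·t^2 - 420·t + 126)/630; evaluating from 1/6 to 3/4 gives ≈ 0.00149543, while the full integral is 1/630.
Evaluating gives P = 0.94212.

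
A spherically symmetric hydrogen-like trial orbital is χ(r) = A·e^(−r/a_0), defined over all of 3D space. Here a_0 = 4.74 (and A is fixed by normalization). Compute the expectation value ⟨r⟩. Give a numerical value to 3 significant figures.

The expectation value is the |χ|²-weighted average of r: ∫ r|χ|² 4πr² dr.
The ratio of the moment integral to the normalization integral gives ⟨r⟩ = 3·a_0/2.
With a_0 = 4.74, ⟨r⟩ = 7.110.

⟨r⟩ ≈ 7.11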